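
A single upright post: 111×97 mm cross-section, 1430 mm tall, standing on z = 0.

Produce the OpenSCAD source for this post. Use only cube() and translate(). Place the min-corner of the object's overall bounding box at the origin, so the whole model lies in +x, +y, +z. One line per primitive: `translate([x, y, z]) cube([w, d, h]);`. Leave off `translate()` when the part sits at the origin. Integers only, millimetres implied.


cube([111, 97, 1430]);


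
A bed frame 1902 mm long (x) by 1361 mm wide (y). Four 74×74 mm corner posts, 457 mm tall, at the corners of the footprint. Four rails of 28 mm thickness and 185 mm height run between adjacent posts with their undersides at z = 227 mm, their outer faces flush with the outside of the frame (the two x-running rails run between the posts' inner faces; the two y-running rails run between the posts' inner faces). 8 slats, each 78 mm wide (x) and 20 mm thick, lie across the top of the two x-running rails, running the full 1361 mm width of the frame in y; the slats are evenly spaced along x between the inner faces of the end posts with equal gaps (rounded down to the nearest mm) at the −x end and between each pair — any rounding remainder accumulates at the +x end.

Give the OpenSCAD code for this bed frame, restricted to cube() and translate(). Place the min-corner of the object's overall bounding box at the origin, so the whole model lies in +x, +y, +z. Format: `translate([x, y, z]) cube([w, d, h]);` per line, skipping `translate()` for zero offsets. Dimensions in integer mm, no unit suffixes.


// slat z = rail_z + rail_h = 227 + 185 = 412
// slat gap = ⌊(1754 − 8·78) / 9⌋ = 125
cube([74, 74, 457]);
translate([0, 1287, 0]) cube([74, 74, 457]);
translate([1828, 0, 0]) cube([74, 74, 457]);
translate([1828, 1287, 0]) cube([74, 74, 457]);
translate([74, 0, 227]) cube([1754, 28, 185]);
translate([74, 1333, 227]) cube([1754, 28, 185]);
translate([0, 74, 227]) cube([28, 1213, 185]);
translate([1874, 74, 227]) cube([28, 1213, 185]);
translate([199, 0, 412]) cube([78, 1361, 20]);
translate([402, 0, 412]) cube([78, 1361, 20]);
translate([605, 0, 412]) cube([78, 1361, 20]);
translate([808, 0, 412]) cube([78, 1361, 20]);
translate([1011, 0, 412]) cube([78, 1361, 20]);
translate([1214, 0, 412]) cube([78, 1361, 20]);
translate([1417, 0, 412]) cube([78, 1361, 20]);
translate([1620, 0, 412]) cube([78, 1361, 20]);


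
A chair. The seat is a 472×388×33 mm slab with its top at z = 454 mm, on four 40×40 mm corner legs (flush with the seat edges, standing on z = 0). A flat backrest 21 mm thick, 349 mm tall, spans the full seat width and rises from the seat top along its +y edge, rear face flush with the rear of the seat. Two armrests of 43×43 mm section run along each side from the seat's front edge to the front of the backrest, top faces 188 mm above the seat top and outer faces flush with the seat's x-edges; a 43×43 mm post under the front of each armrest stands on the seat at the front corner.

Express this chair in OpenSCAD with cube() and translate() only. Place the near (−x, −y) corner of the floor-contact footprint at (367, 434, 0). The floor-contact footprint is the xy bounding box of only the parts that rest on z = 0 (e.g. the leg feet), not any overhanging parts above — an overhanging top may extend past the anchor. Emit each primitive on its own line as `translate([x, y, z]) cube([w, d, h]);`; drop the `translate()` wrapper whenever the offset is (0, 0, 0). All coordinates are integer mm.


translate([367, 434, 421]) cube([472, 388, 33]);
translate([367, 434, 0]) cube([40, 40, 421]);
translate([799, 434, 0]) cube([40, 40, 421]);
translate([367, 782, 0]) cube([40, 40, 421]);
translate([799, 782, 0]) cube([40, 40, 421]);
translate([367, 801, 454]) cube([472, 21, 349]);
translate([367, 434, 599]) cube([43, 367, 43]);
translate([796, 434, 599]) cube([43, 367, 43]);
translate([367, 434, 454]) cube([43, 43, 145]);
translate([796, 434, 454]) cube([43, 43, 145]);


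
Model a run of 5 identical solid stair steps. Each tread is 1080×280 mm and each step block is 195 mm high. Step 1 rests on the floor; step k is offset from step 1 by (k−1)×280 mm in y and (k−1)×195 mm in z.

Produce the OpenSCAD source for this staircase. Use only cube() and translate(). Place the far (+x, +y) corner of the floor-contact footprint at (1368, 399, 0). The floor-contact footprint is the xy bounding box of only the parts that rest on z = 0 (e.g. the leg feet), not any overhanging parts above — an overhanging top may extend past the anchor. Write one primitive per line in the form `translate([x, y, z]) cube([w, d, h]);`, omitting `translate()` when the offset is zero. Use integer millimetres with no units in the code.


translate([288, 119, 0]) cube([1080, 280, 195]);
translate([288, 399, 195]) cube([1080, 280, 195]);
translate([288, 679, 390]) cube([1080, 280, 195]);
translate([288, 959, 585]) cube([1080, 280, 195]);
translate([288, 1239, 780]) cube([1080, 280, 195]);


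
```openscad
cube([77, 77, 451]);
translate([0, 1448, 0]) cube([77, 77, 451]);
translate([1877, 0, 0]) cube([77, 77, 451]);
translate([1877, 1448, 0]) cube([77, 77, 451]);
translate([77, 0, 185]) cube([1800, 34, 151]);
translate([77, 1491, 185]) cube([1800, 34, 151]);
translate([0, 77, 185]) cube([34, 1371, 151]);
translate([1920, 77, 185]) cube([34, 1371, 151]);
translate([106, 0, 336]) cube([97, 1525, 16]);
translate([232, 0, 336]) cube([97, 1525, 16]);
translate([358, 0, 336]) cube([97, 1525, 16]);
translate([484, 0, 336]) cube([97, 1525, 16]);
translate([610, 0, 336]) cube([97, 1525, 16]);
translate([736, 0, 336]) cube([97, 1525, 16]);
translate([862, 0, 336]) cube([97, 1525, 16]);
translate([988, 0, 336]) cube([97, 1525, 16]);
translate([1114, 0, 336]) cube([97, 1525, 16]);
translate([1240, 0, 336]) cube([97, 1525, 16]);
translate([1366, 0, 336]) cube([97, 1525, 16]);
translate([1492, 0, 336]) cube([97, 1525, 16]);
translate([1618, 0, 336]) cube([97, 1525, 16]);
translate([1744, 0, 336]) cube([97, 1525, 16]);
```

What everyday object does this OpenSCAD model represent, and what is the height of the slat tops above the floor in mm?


A bed frame. The slat-top height is 352 mm.

Four posts, four rails, and a row of slats — a bed frame. Slats sit on the rails at z = 185 + 151 = 336; with slat thickness 16, the top is 352 mm.


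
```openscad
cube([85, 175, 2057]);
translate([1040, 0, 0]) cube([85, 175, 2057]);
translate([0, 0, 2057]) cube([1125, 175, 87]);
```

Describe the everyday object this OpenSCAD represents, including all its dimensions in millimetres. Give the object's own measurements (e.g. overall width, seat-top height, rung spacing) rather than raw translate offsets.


A door frame. The clear opening is 955 mm wide and 2057 mm high. Two 85 mm wide jambs, 175 mm deep, stand either side of the opening from the floor to the top of the opening. A 87 mm thick head sits across the top of both jambs, spanning the full outside width of the frame.


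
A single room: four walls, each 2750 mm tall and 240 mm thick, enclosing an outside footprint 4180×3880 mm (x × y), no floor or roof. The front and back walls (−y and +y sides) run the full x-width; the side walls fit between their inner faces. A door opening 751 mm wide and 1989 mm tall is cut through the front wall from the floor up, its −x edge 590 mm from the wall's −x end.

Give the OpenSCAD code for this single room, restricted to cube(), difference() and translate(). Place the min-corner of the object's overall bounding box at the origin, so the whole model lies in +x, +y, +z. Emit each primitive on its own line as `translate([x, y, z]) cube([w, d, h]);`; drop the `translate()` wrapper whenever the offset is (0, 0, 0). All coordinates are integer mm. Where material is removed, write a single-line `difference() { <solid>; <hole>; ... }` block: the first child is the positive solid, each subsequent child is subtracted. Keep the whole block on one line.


difference() { cube([4180, 240, 2750]); translate([590, 0, 0]) cube([751, 240, 1989]); }
translate([0, 3640, 0]) cube([4180, 240, 2750]);
translate([0, 240, 0]) cube([240, 3400, 2750]);
translate([3940, 240, 0]) cube([240, 3400, 2750]);


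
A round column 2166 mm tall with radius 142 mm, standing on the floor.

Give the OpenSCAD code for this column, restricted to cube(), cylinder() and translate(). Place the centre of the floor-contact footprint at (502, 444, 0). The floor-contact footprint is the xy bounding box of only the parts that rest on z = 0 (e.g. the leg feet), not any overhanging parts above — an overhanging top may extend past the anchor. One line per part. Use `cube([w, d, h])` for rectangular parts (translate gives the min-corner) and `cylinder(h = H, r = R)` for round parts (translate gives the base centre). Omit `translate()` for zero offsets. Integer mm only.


translate([502, 444, 0]) cylinder(h = 2166, r = 142);


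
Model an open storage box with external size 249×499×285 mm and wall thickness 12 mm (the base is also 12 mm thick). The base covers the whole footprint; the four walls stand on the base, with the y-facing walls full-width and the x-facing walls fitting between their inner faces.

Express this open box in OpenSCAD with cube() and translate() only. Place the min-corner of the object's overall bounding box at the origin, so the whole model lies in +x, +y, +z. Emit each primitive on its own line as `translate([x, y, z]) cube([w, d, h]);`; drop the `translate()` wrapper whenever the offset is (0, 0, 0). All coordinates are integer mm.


cube([249, 499, 12]);
translate([0, 0, 12]) cube([249, 12, 273]);
translate([0, 487, 12]) cube([249, 12, 273]);
translate([0, 12, 12]) cube([12, 475, 273]);
translate([237, 12, 12]) cube([12, 475, 273]);


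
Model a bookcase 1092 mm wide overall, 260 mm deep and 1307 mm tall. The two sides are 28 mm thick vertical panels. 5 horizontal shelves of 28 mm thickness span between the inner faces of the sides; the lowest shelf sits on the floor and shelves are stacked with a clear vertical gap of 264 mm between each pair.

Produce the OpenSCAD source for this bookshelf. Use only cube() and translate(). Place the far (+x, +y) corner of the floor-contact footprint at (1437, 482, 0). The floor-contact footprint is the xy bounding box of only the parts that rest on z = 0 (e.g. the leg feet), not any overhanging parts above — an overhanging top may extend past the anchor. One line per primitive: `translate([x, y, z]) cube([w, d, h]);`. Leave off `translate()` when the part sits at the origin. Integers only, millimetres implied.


translate([345, 222, 0]) cube([28, 260, 1307]);
translate([1409, 222, 0]) cube([28, 260, 1307]);
translate([373, 222, 0]) cube([1036, 260, 28]);
translate([373, 222, 292]) cube([1036, 260, 28]);
translate([373, 222, 584]) cube([1036, 260, 28]);
translate([373, 222, 876]) cube([1036, 260, 28]);
translate([373, 222, 1168]) cube([1036, 260, 28]);


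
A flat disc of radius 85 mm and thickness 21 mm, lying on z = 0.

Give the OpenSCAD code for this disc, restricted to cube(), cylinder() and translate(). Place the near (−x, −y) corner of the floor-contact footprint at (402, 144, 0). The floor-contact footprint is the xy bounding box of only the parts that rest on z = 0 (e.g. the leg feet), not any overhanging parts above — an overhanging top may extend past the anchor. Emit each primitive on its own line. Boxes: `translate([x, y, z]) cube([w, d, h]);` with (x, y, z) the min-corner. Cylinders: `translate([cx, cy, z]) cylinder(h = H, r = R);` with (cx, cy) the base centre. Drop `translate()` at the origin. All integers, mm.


translate([487, 229, 0]) cylinder(h = 21, r = 85);


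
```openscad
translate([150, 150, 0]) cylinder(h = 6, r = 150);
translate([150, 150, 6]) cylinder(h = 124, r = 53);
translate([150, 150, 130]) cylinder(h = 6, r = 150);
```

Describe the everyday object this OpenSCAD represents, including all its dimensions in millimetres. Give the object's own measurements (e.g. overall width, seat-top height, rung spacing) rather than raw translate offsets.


A spool: two coaxial disc flanges of radius 150 mm and thickness 6 mm, joined by a core cylinder of radius 53 mm and height 124 mm. The lower flange rests on z = 0 and the three cylinders share a vertical axis.


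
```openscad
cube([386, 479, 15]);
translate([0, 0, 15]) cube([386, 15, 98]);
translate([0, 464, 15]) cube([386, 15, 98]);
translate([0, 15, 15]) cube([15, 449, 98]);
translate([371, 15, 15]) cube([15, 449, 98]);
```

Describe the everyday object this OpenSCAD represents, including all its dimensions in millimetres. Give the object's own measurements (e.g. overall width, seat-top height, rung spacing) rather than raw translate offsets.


An open-topped rectangular box: outside dimensions 386×479×113 mm, with a uniform wall and base thickness of 15 mm. The base is a full 386×479 slab on the floor; four walls sit on top of the base. The front and back walls (the −y and +y sides) span the full width; the two side walls fit between them.


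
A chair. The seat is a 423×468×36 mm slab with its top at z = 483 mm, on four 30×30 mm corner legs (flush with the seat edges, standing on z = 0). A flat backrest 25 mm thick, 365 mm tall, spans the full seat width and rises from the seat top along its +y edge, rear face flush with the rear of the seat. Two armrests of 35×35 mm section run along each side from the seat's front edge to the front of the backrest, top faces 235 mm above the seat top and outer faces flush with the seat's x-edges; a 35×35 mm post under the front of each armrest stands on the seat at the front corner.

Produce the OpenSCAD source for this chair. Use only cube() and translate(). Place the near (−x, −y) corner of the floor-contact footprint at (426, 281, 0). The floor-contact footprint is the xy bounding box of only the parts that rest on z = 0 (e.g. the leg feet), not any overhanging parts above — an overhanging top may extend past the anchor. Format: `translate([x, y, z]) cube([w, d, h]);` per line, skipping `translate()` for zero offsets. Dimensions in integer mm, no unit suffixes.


translate([426, 281, 447]) cube([423, 468, 36]);
translate([426, 281, 0]) cube([30, 30, 447]);
translate([819, 281, 0]) cube([30, 30, 447]);
translate([426, 719, 0]) cube([30, 30, 447]);
translate([819, 719, 0]) cube([30, 30, 447]);
translate([426, 724, 483]) cube([423, 25, 365]);
translate([426, 281, 683]) cube([35, 443, 35]);
translate([814, 281, 683]) cube([35, 443, 35]);
translate([426, 281, 483]) cube([35, 35, 200]);
translate([814, 281, 483]) cube([35, 35, 200]);


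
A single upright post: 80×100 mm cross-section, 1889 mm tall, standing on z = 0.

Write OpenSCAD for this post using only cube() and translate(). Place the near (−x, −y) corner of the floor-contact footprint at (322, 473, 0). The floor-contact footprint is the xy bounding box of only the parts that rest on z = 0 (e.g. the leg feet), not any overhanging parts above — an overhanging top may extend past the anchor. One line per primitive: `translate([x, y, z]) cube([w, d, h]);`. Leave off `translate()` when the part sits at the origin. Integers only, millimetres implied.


translate([322, 473, 0]) cube([80, 100, 1889]);


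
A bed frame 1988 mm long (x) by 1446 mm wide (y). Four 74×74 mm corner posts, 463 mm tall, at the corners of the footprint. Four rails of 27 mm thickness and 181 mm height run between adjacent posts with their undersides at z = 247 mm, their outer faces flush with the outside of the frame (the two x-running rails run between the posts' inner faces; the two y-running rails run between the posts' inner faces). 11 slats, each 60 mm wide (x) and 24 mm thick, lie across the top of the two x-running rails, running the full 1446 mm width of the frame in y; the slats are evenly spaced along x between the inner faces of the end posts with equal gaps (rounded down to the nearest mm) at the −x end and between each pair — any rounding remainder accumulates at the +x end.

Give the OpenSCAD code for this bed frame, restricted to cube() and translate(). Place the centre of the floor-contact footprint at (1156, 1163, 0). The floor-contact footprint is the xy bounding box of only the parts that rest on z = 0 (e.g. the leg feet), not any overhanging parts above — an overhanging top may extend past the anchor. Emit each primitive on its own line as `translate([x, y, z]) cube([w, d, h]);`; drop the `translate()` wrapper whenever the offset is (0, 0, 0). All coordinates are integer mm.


translate([162, 440, 0]) cube([74, 74, 463]);
translate([162, 1812, 0]) cube([74, 74, 463]);
translate([2076, 440, 0]) cube([74, 74, 463]);
translate([2076, 1812, 0]) cube([74, 74, 463]);
translate([236, 440, 247]) cube([1840, 27, 181]);
translate([236, 1859, 247]) cube([1840, 27, 181]);
translate([162, 514, 247]) cube([27, 1298, 181]);
translate([2123, 514, 247]) cube([27, 1298, 181]);
translate([334, 440, 428]) cube([60, 1446, 24]);
translate([492, 440, 428]) cube([60, 1446, 24]);
translate([650, 440, 428]) cube([60, 1446, 24]);
translate([808, 440, 428]) cube([60, 1446, 24]);
translate([966, 440, 428]) cube([60, 1446, 24]);
translate([1124, 440, 428]) cube([60, 1446, 24]);
translate([1282, 440, 428]) cube([60, 1446, 24]);
translate([1440, 440, 428]) cube([60, 1446, 24]);
translate([1598, 440, 428]) cube([60, 1446, 24]);
translate([1756, 440, 428]) cube([60, 1446, 24]);
translate([1914, 440, 428]) cube([60, 1446, 24]);


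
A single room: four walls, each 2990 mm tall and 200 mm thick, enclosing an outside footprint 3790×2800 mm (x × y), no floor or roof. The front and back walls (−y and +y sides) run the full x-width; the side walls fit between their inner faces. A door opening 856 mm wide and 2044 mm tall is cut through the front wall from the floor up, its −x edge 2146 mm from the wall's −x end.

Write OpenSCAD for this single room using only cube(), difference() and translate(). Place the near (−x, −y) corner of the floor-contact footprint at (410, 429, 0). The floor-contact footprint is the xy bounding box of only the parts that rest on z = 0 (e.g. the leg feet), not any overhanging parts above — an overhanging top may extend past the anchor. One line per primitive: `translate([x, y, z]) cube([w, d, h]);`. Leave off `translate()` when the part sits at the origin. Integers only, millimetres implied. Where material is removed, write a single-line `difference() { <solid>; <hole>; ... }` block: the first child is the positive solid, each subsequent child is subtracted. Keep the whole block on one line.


difference() { translate([410, 429, 0]) cube([3790, 200, 2990]); translate([2556, 429, 0]) cube([856, 200, 2044]); }
translate([410, 3029, 0]) cube([3790, 200, 2990]);
translate([410, 629, 0]) cube([200, 2400, 2990]);
translate([4000, 629, 0]) cube([200, 2400, 2990]);


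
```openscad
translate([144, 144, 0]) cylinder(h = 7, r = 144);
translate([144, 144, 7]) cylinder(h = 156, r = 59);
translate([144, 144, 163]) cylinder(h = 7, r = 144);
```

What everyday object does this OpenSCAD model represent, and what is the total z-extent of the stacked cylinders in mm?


A spool. The overall height is 170 mm.

Three coaxial cylinders, large–small–large — a spool. Two 7 mm flanges and a 156 mm core give 7 + 156 + 7 = 170 mm.


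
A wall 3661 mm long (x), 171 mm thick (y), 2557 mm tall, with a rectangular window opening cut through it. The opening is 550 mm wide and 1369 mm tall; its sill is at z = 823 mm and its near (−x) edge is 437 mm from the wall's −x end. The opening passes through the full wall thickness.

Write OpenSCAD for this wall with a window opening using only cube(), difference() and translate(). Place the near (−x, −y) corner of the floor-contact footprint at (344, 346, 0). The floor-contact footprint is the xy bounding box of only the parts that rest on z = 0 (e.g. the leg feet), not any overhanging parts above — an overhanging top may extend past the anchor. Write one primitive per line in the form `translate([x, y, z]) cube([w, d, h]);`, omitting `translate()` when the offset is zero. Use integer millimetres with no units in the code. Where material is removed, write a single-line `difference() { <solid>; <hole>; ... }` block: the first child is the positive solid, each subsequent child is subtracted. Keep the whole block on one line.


difference() { translate([344, 346, 0]) cube([3661, 171, 2557]); translate([781, 346, 823]) cube([550, 171, 1369]); }


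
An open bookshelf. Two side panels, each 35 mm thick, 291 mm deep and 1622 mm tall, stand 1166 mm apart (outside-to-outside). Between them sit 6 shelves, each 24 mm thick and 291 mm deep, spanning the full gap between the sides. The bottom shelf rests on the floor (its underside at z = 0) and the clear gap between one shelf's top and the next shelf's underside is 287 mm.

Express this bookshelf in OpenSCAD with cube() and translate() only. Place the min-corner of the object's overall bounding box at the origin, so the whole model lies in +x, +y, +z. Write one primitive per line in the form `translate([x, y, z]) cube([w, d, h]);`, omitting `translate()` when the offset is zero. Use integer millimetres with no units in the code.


cube([35, 291, 1622]);
translate([1131, 0, 0]) cube([35, 291, 1622]);
translate([35, 0, 0]) cube([1096, 291, 24]);
translate([35, 0, 311]) cube([1096, 291, 24]);
translate([35, 0, 622]) cube([1096, 291, 24]);
translate([35, 0, 933]) cube([1096, 291, 24]);
translate([35, 0, 1244]) cube([1096, 291, 24]);
translate([35, 0, 1555]) cube([1096, 291, 24]);


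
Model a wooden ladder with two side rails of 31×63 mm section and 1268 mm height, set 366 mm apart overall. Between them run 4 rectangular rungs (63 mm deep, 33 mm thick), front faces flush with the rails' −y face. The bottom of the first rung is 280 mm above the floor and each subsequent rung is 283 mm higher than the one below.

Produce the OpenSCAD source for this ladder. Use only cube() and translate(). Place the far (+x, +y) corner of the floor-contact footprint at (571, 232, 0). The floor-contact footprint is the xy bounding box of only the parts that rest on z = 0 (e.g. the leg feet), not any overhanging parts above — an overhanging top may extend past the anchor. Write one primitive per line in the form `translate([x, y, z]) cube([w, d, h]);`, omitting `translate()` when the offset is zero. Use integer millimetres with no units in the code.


// rung span = 366 - 2*31 = 304
// rung[k] z = 280 + k*283
translate([205, 169, 0]) cube([31, 63, 1268]);
translate([540, 169, 0]) cube([31, 63, 1268]);
translate([236, 169, 280]) cube([304, 63, 33]);
translate([236, 169, 563]) cube([304, 63, 33]);
translate([236, 169, 846]) cube([304, 63, 33]);
translate([236, 169, 1129]) cube([304, 63, 33]);


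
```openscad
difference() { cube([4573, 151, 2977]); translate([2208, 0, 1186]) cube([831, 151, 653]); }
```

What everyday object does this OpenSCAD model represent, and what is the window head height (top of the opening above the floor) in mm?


A wall with a window opening. The window head height is 1839 mm.

A wall with a rectangular opening subtracted — a window. Sill at z = 1186, opening 653 mm tall, so the head is at 1186 + 653 = 1839 mm.


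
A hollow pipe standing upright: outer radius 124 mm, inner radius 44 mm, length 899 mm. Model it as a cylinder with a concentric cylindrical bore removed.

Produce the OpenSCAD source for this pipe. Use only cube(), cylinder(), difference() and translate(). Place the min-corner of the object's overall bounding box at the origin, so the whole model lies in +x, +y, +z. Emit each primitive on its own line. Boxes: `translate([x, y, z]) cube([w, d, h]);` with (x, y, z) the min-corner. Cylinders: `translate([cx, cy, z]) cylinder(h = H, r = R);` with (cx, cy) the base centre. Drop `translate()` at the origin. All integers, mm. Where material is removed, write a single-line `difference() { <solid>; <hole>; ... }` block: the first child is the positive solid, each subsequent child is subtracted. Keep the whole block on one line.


difference() { translate([124, 124, 0]) cylinder(h = 899, r = 124); translate([124, 124, 0]) cylinder(h = 899, r = 44); }


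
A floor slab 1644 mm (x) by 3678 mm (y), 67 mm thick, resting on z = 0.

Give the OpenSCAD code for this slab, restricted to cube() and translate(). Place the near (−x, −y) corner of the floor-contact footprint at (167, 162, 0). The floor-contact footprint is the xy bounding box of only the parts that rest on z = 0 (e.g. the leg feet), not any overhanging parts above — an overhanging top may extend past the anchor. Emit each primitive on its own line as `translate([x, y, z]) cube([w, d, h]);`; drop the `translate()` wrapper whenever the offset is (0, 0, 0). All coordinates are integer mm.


translate([167, 162, 0]) cube([1644, 3678, 67]);


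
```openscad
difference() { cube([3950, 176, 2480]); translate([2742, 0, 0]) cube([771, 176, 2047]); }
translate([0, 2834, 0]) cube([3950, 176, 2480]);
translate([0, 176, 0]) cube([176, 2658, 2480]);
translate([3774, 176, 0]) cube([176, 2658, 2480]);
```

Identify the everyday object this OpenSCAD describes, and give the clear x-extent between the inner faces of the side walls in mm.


A single room. The interior width is 3598 mm.

Four walls enclosing a rectangle with a door in the front wall — a room. Outside width 3950 minus two 176 mm walls gives 3598 mm.


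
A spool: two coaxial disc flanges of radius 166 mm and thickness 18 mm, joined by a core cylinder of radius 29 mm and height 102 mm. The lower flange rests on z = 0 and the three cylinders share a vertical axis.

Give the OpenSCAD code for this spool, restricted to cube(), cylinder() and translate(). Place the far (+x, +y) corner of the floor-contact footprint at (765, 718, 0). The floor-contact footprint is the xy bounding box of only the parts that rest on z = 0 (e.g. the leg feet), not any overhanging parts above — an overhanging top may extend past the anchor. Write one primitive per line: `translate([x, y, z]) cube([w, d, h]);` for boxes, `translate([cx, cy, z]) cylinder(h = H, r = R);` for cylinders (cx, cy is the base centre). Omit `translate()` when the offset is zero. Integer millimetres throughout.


translate([599, 552, 0]) cylinder(h = 18, r = 166);
translate([599, 552, 18]) cylinder(h = 102, r = 29);
translate([599, 552, 120]) cylinder(h = 18, r = 166);


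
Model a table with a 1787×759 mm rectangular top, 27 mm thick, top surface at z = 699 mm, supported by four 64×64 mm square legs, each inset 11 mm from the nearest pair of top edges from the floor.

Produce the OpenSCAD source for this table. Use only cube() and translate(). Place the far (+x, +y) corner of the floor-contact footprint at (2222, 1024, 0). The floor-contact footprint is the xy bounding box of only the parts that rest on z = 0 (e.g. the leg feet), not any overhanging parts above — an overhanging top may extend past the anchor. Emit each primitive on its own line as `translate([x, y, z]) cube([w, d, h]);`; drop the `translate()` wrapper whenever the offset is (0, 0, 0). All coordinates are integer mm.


translate([446, 276, 672]) cube([1787, 759, 27]);
translate([457, 287, 0]) cube([64, 64, 672]);
translate([2158, 287, 0]) cube([64, 64, 672]);
translate([457, 960, 0]) cube([64, 64, 672]);
translate([2158, 960, 0]) cube([64, 64, 672]);


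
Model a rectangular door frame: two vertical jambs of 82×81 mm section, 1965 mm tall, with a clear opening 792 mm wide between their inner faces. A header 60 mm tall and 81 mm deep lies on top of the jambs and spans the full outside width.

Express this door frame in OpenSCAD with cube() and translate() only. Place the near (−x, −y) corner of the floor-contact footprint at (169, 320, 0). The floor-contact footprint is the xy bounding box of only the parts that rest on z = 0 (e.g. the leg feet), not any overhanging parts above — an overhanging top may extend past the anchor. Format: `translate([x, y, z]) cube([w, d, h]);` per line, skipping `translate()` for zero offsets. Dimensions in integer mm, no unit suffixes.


translate([169, 320, 0]) cube([82, 81, 1965]);
translate([1043, 320, 0]) cube([82, 81, 1965]);
translate([169, 320, 1965]) cube([956, 81, 60]);


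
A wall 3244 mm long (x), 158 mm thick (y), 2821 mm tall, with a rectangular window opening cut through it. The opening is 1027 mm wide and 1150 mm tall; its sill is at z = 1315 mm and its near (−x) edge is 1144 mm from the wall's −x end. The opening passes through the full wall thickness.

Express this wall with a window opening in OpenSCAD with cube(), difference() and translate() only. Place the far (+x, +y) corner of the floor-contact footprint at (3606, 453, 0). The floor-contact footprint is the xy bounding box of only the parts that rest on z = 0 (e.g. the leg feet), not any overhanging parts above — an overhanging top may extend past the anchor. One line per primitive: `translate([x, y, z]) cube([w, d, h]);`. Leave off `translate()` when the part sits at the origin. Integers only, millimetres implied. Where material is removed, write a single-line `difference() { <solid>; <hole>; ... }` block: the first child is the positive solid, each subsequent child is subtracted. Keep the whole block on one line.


difference() { translate([362, 295, 0]) cube([3244, 158, 2821]); translate([1506, 295, 1315]) cube([1027, 158, 1150]); }


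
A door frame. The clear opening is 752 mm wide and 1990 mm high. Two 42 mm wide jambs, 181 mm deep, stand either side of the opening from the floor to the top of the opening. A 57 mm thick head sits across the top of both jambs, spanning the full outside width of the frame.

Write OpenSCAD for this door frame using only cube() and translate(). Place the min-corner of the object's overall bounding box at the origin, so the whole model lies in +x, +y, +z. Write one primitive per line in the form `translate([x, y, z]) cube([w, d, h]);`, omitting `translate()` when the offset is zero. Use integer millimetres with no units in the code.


cube([42, 181, 1990]);
translate([794, 0, 0]) cube([42, 181, 1990]);
translate([0, 0, 1990]) cube([836, 181, 57]);


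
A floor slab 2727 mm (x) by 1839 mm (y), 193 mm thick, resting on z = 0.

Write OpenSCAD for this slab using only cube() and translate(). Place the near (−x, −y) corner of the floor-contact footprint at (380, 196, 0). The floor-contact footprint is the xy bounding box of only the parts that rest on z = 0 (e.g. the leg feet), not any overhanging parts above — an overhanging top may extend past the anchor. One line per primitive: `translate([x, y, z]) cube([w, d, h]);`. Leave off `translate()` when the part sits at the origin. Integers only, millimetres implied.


translate([380, 196, 0]) cube([2727, 1839, 193]);


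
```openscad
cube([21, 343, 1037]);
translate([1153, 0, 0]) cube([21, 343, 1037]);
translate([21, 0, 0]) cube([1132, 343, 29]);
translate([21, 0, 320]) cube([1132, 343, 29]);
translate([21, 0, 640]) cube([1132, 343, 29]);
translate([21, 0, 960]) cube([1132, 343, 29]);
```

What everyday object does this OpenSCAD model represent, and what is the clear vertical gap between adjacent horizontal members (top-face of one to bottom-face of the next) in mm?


A bookshelf. The clear shelf gap is 291 mm.

Two tall side panels with 4 horizontal boards between them — a bookshelf. The first two shelf undersides are at z = 0 and z = 320; with shelf thickness 29, the clear gap is 320 − 0 − 29 = 291 mm.


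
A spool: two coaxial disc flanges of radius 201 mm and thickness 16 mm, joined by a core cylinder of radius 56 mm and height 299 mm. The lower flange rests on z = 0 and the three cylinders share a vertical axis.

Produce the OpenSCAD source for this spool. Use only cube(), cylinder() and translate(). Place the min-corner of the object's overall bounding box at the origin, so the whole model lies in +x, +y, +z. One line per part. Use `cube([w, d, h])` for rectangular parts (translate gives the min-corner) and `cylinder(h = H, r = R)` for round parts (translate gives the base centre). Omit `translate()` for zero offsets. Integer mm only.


translate([201, 201, 0]) cylinder(h = 16, r = 201);
translate([201, 201, 16]) cylinder(h = 299, r = 56);
translate([201, 201, 315]) cylinder(h = 16, r = 201);


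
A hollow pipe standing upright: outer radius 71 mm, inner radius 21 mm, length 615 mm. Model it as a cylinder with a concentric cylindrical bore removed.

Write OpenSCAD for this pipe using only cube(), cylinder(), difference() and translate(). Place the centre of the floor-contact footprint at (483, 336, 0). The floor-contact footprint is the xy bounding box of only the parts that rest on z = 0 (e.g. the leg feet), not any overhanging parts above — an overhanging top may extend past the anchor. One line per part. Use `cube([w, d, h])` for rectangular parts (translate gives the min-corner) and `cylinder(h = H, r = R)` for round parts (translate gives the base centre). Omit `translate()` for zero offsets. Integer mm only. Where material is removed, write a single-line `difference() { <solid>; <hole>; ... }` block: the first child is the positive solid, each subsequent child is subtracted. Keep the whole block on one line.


difference() { translate([483, 336, 0]) cylinder(h = 615, r = 71); translate([483, 336, 0]) cylinder(h = 615, r = 21); }


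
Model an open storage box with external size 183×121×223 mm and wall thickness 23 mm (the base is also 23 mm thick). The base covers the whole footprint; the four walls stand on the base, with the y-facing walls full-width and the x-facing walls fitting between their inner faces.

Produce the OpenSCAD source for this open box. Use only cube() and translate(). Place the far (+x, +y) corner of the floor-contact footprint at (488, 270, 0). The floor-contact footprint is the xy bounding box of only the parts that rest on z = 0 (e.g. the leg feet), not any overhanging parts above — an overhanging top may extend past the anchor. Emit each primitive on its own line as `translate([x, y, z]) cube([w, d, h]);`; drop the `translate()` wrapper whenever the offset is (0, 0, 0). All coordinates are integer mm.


translate([305, 149, 0]) cube([183, 121, 23]);
translate([305, 149, 23]) cube([183, 23, 200]);
translate([305, 247, 23]) cube([183, 23, 200]);
translate([305, 172, 23]) cube([23, 75, 200]);
translate([465, 172, 23]) cube([23, 75, 200]);


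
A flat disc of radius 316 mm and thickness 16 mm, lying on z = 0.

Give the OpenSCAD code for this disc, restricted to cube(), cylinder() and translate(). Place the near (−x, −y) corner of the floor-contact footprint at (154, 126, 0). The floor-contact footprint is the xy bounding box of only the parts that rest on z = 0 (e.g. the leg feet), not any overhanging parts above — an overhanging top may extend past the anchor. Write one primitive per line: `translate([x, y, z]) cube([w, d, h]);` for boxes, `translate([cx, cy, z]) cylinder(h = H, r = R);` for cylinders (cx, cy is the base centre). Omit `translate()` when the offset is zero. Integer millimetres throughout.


translate([470, 442, 0]) cylinder(h = 16, r = 316);


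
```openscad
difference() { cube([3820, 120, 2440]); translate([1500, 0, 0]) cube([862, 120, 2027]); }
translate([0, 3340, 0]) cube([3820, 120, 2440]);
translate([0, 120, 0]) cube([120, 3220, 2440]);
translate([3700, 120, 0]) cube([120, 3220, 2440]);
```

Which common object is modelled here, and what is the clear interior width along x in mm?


A single room. The interior width is 3580 mm.

Four walls enclosing a rectangle with a door in the front wall — a room. Outside width 3820 minus two 120 mm walls gives 3580 mm.


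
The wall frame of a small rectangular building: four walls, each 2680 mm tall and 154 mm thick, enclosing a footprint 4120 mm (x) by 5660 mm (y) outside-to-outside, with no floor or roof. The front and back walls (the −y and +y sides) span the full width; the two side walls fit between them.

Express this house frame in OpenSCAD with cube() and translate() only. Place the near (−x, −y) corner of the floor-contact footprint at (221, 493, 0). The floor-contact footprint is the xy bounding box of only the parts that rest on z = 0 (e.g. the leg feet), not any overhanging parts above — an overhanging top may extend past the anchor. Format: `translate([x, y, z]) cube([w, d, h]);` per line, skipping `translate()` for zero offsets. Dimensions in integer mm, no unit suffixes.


translate([221, 493, 0]) cube([4120, 154, 2680]);
translate([221, 5999, 0]) cube([4120, 154, 2680]);
translate([221, 647, 0]) cube([154, 5352, 2680]);
translate([4187, 647, 0]) cube([154, 5352, 2680]);


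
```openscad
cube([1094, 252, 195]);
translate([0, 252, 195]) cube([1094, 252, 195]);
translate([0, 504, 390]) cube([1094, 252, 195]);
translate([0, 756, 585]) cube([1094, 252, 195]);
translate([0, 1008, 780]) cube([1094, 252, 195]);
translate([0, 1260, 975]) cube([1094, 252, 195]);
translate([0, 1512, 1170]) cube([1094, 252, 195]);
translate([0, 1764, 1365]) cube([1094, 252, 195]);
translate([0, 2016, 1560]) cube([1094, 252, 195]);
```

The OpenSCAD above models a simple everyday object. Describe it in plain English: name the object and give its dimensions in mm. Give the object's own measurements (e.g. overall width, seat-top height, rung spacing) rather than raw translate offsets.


A straight staircase of 9 solid steps. Each step is 1094 mm wide (x), 252 mm deep (y, the going) and 195 mm tall (the rise). The first step rests on the floor; each subsequent step sits one going further in +y and one rise higher in +z, directly behind and above the previous step with no overlap.


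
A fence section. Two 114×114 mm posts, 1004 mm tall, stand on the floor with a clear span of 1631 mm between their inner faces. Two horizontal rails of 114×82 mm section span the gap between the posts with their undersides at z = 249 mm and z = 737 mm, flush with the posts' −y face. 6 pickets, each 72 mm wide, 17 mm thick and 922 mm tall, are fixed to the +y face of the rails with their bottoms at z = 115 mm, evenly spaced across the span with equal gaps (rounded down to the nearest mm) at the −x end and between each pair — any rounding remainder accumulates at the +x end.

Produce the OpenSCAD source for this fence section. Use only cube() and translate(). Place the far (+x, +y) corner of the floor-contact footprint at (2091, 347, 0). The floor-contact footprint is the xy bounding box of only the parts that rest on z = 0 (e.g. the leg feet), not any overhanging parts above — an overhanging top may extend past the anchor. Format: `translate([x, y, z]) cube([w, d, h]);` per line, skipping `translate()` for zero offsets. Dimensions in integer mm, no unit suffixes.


translate([232, 233, 0]) cube([114, 114, 1004]);
translate([1977, 233, 0]) cube([114, 114, 1004]);
translate([346, 233, 249]) cube([1631, 114, 82]);
translate([346, 233, 737]) cube([1631, 114, 82]);
translate([517, 347, 115]) cube([72, 17, 922]);
translate([760, 347, 115]) cube([72, 17, 922]);
translate([1003, 347, 115]) cube([72, 17, 922]);
translate([1246, 347, 115]) cube([72, 17, 922]);
translate([1489, 347, 115]) cube([72, 17, 922]);
translate([1732, 347, 115]) cube([72, 17, 922]);


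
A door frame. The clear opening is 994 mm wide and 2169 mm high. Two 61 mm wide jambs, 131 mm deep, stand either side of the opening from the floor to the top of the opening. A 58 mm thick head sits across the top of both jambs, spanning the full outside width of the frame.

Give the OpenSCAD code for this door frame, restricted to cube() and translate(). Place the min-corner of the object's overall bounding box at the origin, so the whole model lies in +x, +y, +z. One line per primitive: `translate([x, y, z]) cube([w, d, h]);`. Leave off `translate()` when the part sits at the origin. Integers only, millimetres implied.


cube([61, 131, 2169]);
translate([1055, 0, 0]) cube([61, 131, 2169]);
translate([0, 0, 2169]) cube([1116, 131, 58]);


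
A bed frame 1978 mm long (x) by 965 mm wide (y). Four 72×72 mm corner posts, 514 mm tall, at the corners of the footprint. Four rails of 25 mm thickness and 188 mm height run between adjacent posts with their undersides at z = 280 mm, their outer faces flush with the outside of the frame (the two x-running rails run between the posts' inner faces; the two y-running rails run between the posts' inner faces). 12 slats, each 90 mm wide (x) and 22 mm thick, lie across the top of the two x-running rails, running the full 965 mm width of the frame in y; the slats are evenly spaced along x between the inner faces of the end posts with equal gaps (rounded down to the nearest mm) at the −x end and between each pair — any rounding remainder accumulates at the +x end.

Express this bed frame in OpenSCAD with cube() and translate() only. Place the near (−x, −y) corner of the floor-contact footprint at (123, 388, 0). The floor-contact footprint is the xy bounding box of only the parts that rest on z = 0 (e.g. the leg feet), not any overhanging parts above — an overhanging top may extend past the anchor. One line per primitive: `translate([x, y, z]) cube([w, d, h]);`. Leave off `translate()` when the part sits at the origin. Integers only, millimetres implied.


translate([123, 388, 0]) cube([72, 72, 514]);
translate([123, 1281, 0]) cube([72, 72, 514]);
translate([2029, 388, 0]) cube([72, 72, 514]);
translate([2029, 1281, 0]) cube([72, 72, 514]);
translate([195, 388, 280]) cube([1834, 25, 188]);
translate([195, 1328, 280]) cube([1834, 25, 188]);
translate([123, 460, 280]) cube([25, 821, 188]);
translate([2076, 460, 280]) cube([25, 821, 188]);
translate([253, 388, 468]) cube([90, 965, 22]);
translate([401, 388, 468]) cube([90, 965, 22]);
translate([549, 388, 468]) cube([90, 965, 22]);
translate([697, 388, 468]) cube([90, 965, 22]);
translate([845, 388, 468]) cube([90, 965, 22]);
translate([993, 388, 468]) cube([90, 965, 22]);
translate([1141, 388, 468]) cube([90, 965, 22]);
translate([1289, 388, 468]) cube([90, 965, 22]);
translate([1437, 388, 468]) cube([90, 965, 22]);
translate([1585, 388, 468]) cube([90, 965, 22]);
translate([1733, 388, 468]) cube([90, 965, 22]);
translate([1881, 388, 468]) cube([90, 965, 22]);
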